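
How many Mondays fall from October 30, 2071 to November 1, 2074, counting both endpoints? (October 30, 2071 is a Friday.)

October 30, 2071 is a Friday; the first Monday on or after it is November 2, 2071 (3 days later).
From November 2, 2071 to November 1, 2074: 59 + 366 + 365 + 305 = 1095 days (rest of 2071, 2072, 2073, to November 1, 2074 in 2074).
1095 ÷ 7 = 156 full weeks with remainder 3, so 156 more Mondays after the first → 157.

157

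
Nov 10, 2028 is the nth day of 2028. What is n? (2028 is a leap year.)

315

Days in months before Nov: 31 + 29 + 31 + 30 + 31 + 30 + 31 + 31 + 30 + 31 = 305.
Plus 10 days into Nov → day 315.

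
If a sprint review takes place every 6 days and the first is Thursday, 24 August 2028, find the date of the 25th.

The 25th occurrence is 24 intervals after the first: 24 × 6 = 144 days after 24 August 2028.
August has 31 days — 7 days to the end of August leaves 137.
September has 30 days (107 left).
October has 31 days (76 left).
November has 30 days (46 left).
December has 31 days (15 left).
15 days into January → 15 January 2029.

15 January 2029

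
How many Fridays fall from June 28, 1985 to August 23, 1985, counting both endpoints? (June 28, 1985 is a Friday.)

June 28, 1985 is a Friday; the first Friday on or after it is June 28, 1985.
From June 28, 1985 to August 23, 1985: 2 + 31 + 23 = 56 days (rest of June, July, August).
56 ÷ 7 = 8 full weeks with remainder 0, so 8 more Fridays after the first → 9.

9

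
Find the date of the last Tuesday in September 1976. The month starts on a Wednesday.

September 28, 1976

September 1976 begins on a Wednesday, so the first Tuesday is September 7 (6 days later).
September 1976 has 30 days. Adding weeks: 7, 14, 21, 28 — the last one ≤ 30 is the 28th.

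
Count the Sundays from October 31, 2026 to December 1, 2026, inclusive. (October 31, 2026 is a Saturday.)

5

October 31, 2026 is a Saturday; the first Sunday on or after it is November 1, 2026 (1 day later).
From November 1, 2026 to December 1, 2026: 29 + 1 = 30 days (rest of November, December).
30 ÷ 7 = 4 full weeks with remainder 2, so 4 more Sundays after the first → 5.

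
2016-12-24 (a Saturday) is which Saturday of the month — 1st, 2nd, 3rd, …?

Day 24 falls in week ⌈24/7⌉ of the month.
Days 1–7 hold the 1st Saturday, 8–14 the 2nd, 15–21 the 3rd, 22–28 the 4th, 29–31 the 5th.
24 is in the range for the 4th.

4th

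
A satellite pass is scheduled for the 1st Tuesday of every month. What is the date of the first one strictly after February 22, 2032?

February 2032 starts on a Sunday, so its 1st Tuesday is February 3, 2032 (2 days in).
That is not after February 22, 2032, so look at March 2032.
March 2032 starts on a Monday, so its 1st Tuesday is March 2, 2032 (1 day in).

March 2, 2032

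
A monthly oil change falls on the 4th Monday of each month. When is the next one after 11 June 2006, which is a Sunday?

June 2006 starts on a Thursday; its first Monday is the 5th, so the 4th Monday is the 26th — 26 June 2006.
26 June 2006 is after 11 June 2006, so that is the next one.

26 June 2006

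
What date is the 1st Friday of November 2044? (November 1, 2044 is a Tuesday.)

2044-11-04

November 2044 begins on a Tuesday, so the first Friday is November 4 (3 days later).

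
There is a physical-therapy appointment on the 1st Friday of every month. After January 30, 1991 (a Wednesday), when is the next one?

January 1991 starts on a Tuesday, so its 1st Friday is January 4, 1991 (3 days in).
That is not after January 30, 1991, so look at February 1991.
February 1991 starts on a Friday, so its 1st Friday is February 1, 1991.

February 1, 1991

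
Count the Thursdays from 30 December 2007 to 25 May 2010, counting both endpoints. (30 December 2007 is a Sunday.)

30 December 2007 is a Sunday; the first Thursday on or after it is 3 January 2008 (4 days later).
From 3 January 2008 to 25 May 2010: 363 + 365 + 145 = 873 days (rest of 2008, 2009, to 25 May 2010 in 2010).
873 ÷ 7 = 124 full weeks with remainder 5, so 124 more Thursdays after the first → 125.

125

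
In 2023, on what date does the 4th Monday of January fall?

23 January 2023

January 2023 begins on a Sunday, so the first Monday is January 2 (1 day later).
The 4th Monday is 3 weeks later: 2 + 21 = 23.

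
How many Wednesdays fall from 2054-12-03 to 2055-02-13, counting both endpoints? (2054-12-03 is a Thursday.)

10

2054-12-03 is a Thursday; the first Wednesday on or after it is 2054-12-09 (6 days later).
From 2054-12-09 to 2055-02-13: 22 + 31 + 13 = 66 days (rest of December, January, February).
66 ÷ 7 = 9 full weeks with remainder 3, so 9 more Wednesdays after the first → 10.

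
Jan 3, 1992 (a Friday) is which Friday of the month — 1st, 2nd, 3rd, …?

Day 3 falls in week ⌈3/7⌉ of the month.
Days 1–7 hold the 1st Friday, 8–14 the 2nd, 15–21 the 3rd, 22–28 the 4th, 29–31 the 5th.
3 is in the range for the 1st.

1st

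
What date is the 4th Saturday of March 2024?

2024-03-23

March 2024 begins on a Friday, so the first Saturday is March 2 (1 day later).
The 4th Saturday is 3 weeks later: 2 + 21 = 23.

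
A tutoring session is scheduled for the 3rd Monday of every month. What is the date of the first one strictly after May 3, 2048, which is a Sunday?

May 2048 starts on a Friday; its first Monday is the 4th, so the 3rd Monday is the 18th — May 18, 2048.
May 18, 2048 is after May 3, 2048, so that is the next one.

May 18, 2048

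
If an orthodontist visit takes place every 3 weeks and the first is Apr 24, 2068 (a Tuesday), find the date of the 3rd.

Jun 5, 2068

The 3rd occurrence is 2 intervals after the first: 2 × 21 = 42 days after Apr 24, 2068.
Apr has 30 days — 6 days to the end of Apr leaves 36.
May has 31 days (5 left).
5 days into Jun → Jun 5, 2068.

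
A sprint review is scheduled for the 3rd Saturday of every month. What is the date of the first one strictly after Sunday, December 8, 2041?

December 21, 2041

December 2041 starts on a Sunday; its first Saturday is the 7th, so the 3rd Saturday is the 21st — December 21, 2041.
December 21, 2041 is after December 8, 2041, so that is the next one.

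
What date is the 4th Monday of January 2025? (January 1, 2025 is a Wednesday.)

2025-01-27

January 2025 begins on a Wednesday, so the first Monday is January 6 (5 days later).
The 4th Monday is 3 weeks later: 6 + 21 = 27.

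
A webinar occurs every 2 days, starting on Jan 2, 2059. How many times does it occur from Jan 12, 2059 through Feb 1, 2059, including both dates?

Occurrences land 2·i days after Jan 2, 2059 for i = 0, 1, 2, …
Jan 12, 2059 is 10 days after the start; 10 ÷ 2 = 5 remainder 0. First occurrence in the window: #6 on Jan 12, 2059 (5×2 = 10 days in).
Feb 1, 2059 is 30 days after the start; 30 ÷ 2 = 15 remainder 0. Last occurrence in the window: #16 on Feb 1, 2059.
Occurrences #6 through #16: 11 in total.

11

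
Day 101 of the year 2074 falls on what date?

Apr 11, 2074

Jan has 31 days (101 − 31 = 70 remain).
Feb has 28 days (70 − 28 = 42 remain).
Mar has 31 days (42 − 31 = 11 remain).
11 into Apr → Apr 11.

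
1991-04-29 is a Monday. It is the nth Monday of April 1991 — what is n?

Day 29 falls in week ⌈29/7⌉ of the month.
Days 1–7 hold the 1st Monday, 8–14 the 2nd, 15–21 the 3rd, 22–28 the 4th, 29–31 the 5th.
29 is in the range for the 5th.

5th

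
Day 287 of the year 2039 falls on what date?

October 14, 2039

January has 31 days (287 − 31 = 256 remain).
February has 28 days (256 − 28 = 228 remain).
March has 31 days (228 − 31 = 197 remain).
April has 30 days (197 − 30 = 167 remain).
May has 31 days (167 − 31 = 136 remain).
June has 30 days (136 − 30 = 106 remain).
July has 31 days (106 − 31 = 75 remain).
August has 31 days (75 − 31 = 44 remain).
September has 30 days (44 − 30 = 14 remain).
14 into October → October 14.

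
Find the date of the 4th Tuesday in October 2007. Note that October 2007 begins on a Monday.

2007-10-23

October 2007 begins on a Monday, so the first Tuesday is October 2 (1 day later).
The 4th Tuesday is 3 weeks later: 2 + 21 = 23.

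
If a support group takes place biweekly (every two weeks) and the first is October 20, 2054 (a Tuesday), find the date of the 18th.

June 15, 2055

The 18th occurrence is 17 intervals after the first: 17 × 14 = 238 days after October 20, 2054.
October has 31 days — 11 days to the end of October leaves 227.
November has 30 days (197 left).
December has 31 days (166 left).
January has 31 days (135 left).
February has 28 days (107 left).
March has 31 days (76 left).
April has 30 days (46 left).
May has 31 days (15 left).
15 days into June → June 15, 2055.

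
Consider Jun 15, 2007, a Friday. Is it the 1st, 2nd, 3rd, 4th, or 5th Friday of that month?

3rd

Day 15 falls in week ⌈15/7⌉ of the month.
Days 1–7 hold the 1st Friday, 8–14 the 2nd, 15–21 the 3rd, 22–28 the 4th, 29–31 the 5th.
15 is in the range for the 3rd.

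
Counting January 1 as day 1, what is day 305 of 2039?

January has 31 days (305 − 31 = 274 remain).
February has 28 days (274 − 28 = 246 remain).
March has 31 days (246 − 31 = 215 remain).
April has 30 days (215 − 30 = 185 remain).
May has 31 days (185 − 31 = 154 remain).
June has 30 days (154 − 30 = 124 remain).
July has 31 days (124 − 31 = 93 remain).
August has 31 days (93 − 31 = 62 remain).
September has 30 days (62 − 30 = 32 remain).
October has 31 days (32 − 31 = 1 remain).
1 into November → November 1.

1 November 2039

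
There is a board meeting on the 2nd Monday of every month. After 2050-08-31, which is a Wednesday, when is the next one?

August 2050 starts on a Monday; its first Monday is the 1st, so the 2nd Monday is the 8th — 2050-08-08.
That is not after 2050-08-31, so look at September 2050.
September 2050 starts on a Thursday; its first Monday is the 5th, so the 2nd Monday is the 12th — 2050-09-12.

2050-09-12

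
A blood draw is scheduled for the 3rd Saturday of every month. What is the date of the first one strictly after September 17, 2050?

September 2050 starts on a Thursday; its first Saturday is the 3rd, so the 3rd Saturday is the 17th — September 17, 2050.
That is not after September 17, 2050, so look at October 2050.
October 2050 starts on a Saturday; its first Saturday is the 1st, so the 3rd Saturday is the 15th — October 15, 2050.

October 15, 2050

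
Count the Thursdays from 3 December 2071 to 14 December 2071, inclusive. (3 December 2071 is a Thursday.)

2

3 December 2071 is a Thursday; the first Thursday on or after it is 3 December 2071.
From 3 December 2071 to 14 December 2071 is 14 − 3 = 11 days.
11 ÷ 7 = 1 full weeks with remainder 4, so 1 more Thursdays after the first → 2.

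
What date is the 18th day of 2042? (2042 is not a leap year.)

2042-01-18

18 into January → January 18.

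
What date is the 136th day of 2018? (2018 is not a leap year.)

May 16, 2018

January has 31 days (136 − 31 = 105 remain).
February has 28 days (105 − 28 = 77 remain).
March has 31 days (77 − 31 = 46 remain).
April has 30 days (46 − 30 = 16 remain).
16 into May → May 16.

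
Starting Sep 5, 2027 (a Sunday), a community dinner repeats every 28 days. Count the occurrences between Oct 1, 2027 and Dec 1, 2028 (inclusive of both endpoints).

Occurrences land 28·i days after Sep 5, 2027 for i = 0, 1, 2, …
Oct 1, 2027 is 26 days after the start; 26 ÷ 28 = 0 remainder 26; since the remainder is 26, round up to i = 1. First occurrence in the window: #2 on Oct 3, 2027 (1×28 = 28 days in).
Dec 1, 2028 is 453 days after the start; 453 ÷ 28 = 16 remainder 5. Last occurrence in the window: #17 on Nov 26, 2028.
Occurrences #2 through #17: 16 in total.

16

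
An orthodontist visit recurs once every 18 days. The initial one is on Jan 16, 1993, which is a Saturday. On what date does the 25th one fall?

Mar 24, 1994

The 25th occurrence is 24 intervals after the first: 24 × 18 = 432 days after Jan 16, 1993.
Jan has 31 days — 15 days to the end of Jan leaves 417.
From end of Jan to end of 1993 is 334 days (83 left).
Jan has 31 days (52 left).
Feb has 28 days (24 left).
24 days into Mar → Mar 24, 1994.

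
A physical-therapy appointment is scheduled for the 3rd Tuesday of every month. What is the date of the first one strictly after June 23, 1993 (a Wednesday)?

July 20, 1993

June 1993 starts on a Tuesday; its first Tuesday is the 1st, so the 3rd Tuesday is the 15th — June 15, 1993.
That is not after June 23, 1993, so look at July 1993.
July 1993 starts on a Thursday; its first Tuesday is the 6th, so the 3rd Tuesday is the 20th — July 20, 1993.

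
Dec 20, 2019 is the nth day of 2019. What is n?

Days in months before Dec: 31 + 28 + 31 + 30 + 31 + 30 + 31 + 31 + 30 + 31 + 30 = 334.
Plus 20 days into Dec → day 354.

354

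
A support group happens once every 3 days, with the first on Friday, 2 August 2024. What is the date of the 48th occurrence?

The 48th occurrence is 47 intervals after the first: 47 × 3 = 141 days after 2 August 2024.
August has 31 days — 29 days to the end of August leaves 112.
September has 30 days (82 left).
October has 31 days (51 left).
November has 30 days (21 left).
21 days into December → 21 December 2024.

21 December 2024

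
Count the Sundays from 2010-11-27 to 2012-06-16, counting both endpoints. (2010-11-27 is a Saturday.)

81

2010-11-27 is a Saturday; the first Sunday on or after it is 2010-11-28 (1 day later).
From 2010-11-28 to 2012-06-16: 33 + 365 + 168 = 566 days (rest of 2010, 2011, to 2012-06-16 in 2012).
566 ÷ 7 = 80 full weeks with remainder 6, so 80 more Sundays after the first → 81.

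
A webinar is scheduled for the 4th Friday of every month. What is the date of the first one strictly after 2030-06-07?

June 2030 starts on a Saturday; its first Friday is the 7th, so the 4th Friday is the 28th — 2030-06-28.
2030-06-28 is after 2030-06-07, so that is the next one.

2030-06-28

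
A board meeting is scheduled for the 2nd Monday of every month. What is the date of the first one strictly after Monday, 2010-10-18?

October 2010 starts on a Friday; its first Monday is the 4th, so the 2nd Monday is the 11th — 2010-10-11.
That is not after 2010-10-18, so look at November 2010.
November 2010 starts on a Monday; its first Monday is the 1st, so the 2nd Monday is the 8th — 2010-11-08.

2010-11-08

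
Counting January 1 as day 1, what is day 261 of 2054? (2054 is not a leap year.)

January has 31 days (261 − 31 = 230 remain).
February has 28 days (230 − 28 = 202 remain).
March has 31 days (202 − 31 = 171 remain).
April has 30 days (171 − 30 = 141 remain).
May has 31 days (141 − 31 = 110 remain).
June has 30 days (110 − 30 = 80 remain).
July has 31 days (80 − 31 = 49 remain).
August has 31 days (49 − 31 = 18 remain).
18 into September → September 18.

September 18, 2054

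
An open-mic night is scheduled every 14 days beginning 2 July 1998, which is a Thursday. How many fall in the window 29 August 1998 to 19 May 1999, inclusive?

18

Occurrences land 14·i days after 2 July 1998 for i = 0, 1, 2, …
29 August 1998 is 58 days after the start; 58 ÷ 14 = 4 remainder 2; since the remainder is 2, round up to i = 5. First occurrence in the window: #6 on 10 September 1998 (5×14 = 70 days in).
19 May 1999 is 321 days after the start; 321 ÷ 14 = 22 remainder 13. Last occurrence in the window: #23 on 6 May 1999.
Occurrences #6 through #23: 18 in total.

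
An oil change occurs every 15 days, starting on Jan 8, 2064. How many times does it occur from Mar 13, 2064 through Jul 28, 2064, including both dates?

9

Occurrences land 15·i days after Jan 8, 2064 for i = 0, 1, 2, …
Mar 13, 2064 is 65 days after the start; 65 ÷ 15 = 4 remainder 5; since the remainder is 5, round up to i = 5. First occurrence in the window: #6 on Mar 23, 2064 (5×15 = 75 days in).
Jul 28, 2064 is 202 days after the start; 202 ÷ 15 = 13 remainder 7. Last occurrence in the window: #14 on Jul 21, 2064.
Occurrences #6 through #14: 9 in total.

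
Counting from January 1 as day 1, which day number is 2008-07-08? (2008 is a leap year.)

190

Days in months before July: 31 + 29 + 31 + 30 + 31 + 30 = 182.
Plus 8 days into July → day 190.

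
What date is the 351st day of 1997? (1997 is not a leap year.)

17 December 1997

January has 31 days (351 − 31 = 320 remain).
February has 28 days (320 − 28 = 292 remain).
March has 31 days (292 − 31 = 261 remain).
April has 30 days (261 − 30 = 231 remain).
May has 31 days (231 − 31 = 200 remain).
June has 30 days (200 − 30 = 170 remain).
July has 31 days (170 − 31 = 139 remain).
August has 31 days (139 − 31 = 108 remain).
September has 30 days (108 − 30 = 78 remain).
October has 31 days (78 − 31 = 47 remain).
November has 30 days (47 − 30 = 17 remain).
17 into December → December 17.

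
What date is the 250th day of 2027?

September 7, 2027

January has 31 days (250 − 31 = 219 remain).
February has 28 days (219 − 28 = 191 remain).
March has 31 days (191 − 31 = 160 remain).
April has 30 days (160 − 30 = 130 remain).
May has 31 days (130 − 31 = 99 remain).
June has 30 days (99 − 30 = 69 remain).
July has 31 days (69 − 31 = 38 remain).
August has 31 days (38 − 31 = 7 remain).
7 into September → September 7.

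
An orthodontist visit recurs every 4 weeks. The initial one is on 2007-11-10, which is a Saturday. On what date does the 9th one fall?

2008-06-21

The 9th occurrence is 8 intervals after the first: 8 × 28 = 224 days after 2007-11-10.
November has 30 days — 20 days to the end of November leaves 204.
December has 31 days (173 left).
January has 31 days (142 left).
February has 29 days (113 left).
March has 31 days (82 left).
April has 30 days (52 left).
May has 31 days (21 left).
21 days into June → 2008-06-21.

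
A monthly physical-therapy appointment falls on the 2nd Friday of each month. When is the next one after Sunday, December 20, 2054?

December 2054 starts on a Tuesday; its first Friday is the 4th, so the 2nd Friday is the 11th — December 11, 2054.
That is not after December 20, 2054, so look at January 2055.
January 2055 starts on a Friday; its first Friday is the 1st, so the 2nd Friday is the 8th — January 8, 2055.

January 8, 2055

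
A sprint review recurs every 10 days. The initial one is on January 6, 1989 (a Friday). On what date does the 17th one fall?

June 15, 1989

The 17th occurrence is 16 intervals after the first: 16 × 10 = 160 days after January 6, 1989.
January has 31 days — 25 days to the end of January leaves 135.
February has 28 days (107 left).
March has 31 days (76 left).
April has 30 days (46 left).
May has 31 days (15 left).
15 days into June → June 15, 1989.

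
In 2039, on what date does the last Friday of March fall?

March 25, 2039

March 2039 begins on a Tuesday, so the first Friday is March 4 (3 days later).
March 2039 has 31 days. Adding weeks: 4, 11, 18, 25 — the last one ≤ 31 is the 25th.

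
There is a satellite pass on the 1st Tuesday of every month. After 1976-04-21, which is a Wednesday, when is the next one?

1976-05-04

April 1976 starts on a Thursday, so its 1st Tuesday is 1976-04-06 (5 days in).
That is not after 1976-04-21, so look at May 1976.
May 1976 starts on a Saturday, so its 1st Tuesday is 1976-05-04 (3 days in).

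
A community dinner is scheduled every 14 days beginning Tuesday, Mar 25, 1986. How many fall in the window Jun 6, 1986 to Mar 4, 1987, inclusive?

Occurrences land 14·i days after Mar 25, 1986 for i = 0, 1, 2, …
Jun 6, 1986 is 73 days after the start; 73 ÷ 14 = 5 remainder 3; since the remainder is 3, round up to i = 6. First occurrence in the window: #7 on Jun 17, 1986 (6×14 = 84 days in).
Mar 4, 1987 is 344 days after the start; 344 ÷ 14 = 24 remainder 8. Last occurrence in the window: #25 on Feb 24, 1987.
Occurrences #7 through #25: 19 in total.

19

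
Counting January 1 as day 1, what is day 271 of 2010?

2010-09-28

January has 31 days (271 − 31 = 240 remain).
February has 28 days (240 − 28 = 212 remain).
March has 31 days (212 − 31 = 181 remain).
April has 30 days (181 − 30 = 151 remain).
May has 31 days (151 − 31 = 120 remain).
June has 30 days (120 − 30 = 90 remain).
July has 31 days (90 − 31 = 59 remain).
August has 31 days (59 − 31 = 28 remain).
28 into September → September 28.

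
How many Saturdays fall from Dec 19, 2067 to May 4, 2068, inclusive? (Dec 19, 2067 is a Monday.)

19

Dec 19, 2067 is a Monday; the first Saturday on or after it is Dec 24, 2067 (5 days later).
From Dec 24, 2067 to May 4, 2068: 7 + 31 + 29 + 31 + 30 + 4 = 132 days (rest of Dec, Jan, Feb, Mar, Apr, May).
132 ÷ 7 = 18 full weeks with remainder 6, so 18 more Saturdays after the first → 19.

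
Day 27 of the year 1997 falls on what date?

Jan 27, 1997

27 into Jan → Jan 27.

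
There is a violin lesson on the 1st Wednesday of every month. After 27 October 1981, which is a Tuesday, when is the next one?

4 November 1981

October 1981 starts on a Thursday, so its 1st Wednesday is 7 October 1981 (6 days in).
That is not after 27 October 1981, so look at November 1981.
November 1981 starts on a Sunday, so its 1st Wednesday is 4 November 1981 (3 days in).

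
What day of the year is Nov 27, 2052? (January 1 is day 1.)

332

Days in months before Nov: 31 + 29 + 31 + 30 + 31 + 30 + 31 + 31 + 30 + 31 = 305.
Plus 27 days into Nov → day 332.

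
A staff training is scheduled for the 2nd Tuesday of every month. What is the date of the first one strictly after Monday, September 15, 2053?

September 2053 starts on a Monday; its first Tuesday is the 2nd, so the 2nd Tuesday is the 9th — September 9, 2053.
That is not after September 15, 2053, so look at October 2053.
October 2053 starts on a Wednesday; its first Tuesday is the 7th, so the 2nd Tuesday is the 14th — October 14, 2053.

October 14, 2053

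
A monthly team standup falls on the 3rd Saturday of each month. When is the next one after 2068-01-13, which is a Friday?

2068-01-21

January 2068 starts on a Sunday; its first Saturday is the 7th, so the 3rd Saturday is the 21st — 2068-01-21.
2068-01-21 is after 2068-01-13, so that is the next one.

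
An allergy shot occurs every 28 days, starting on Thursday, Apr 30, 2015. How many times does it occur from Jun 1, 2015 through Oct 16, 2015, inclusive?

Occurrences land 28·i days after Apr 30, 2015 for i = 0, 1, 2, …
Jun 1, 2015 is 32 days after the start; 32 ÷ 28 = 1 remainder 4; since the remainder is 4, round up to i = 2. First occurrence in the window: #3 on Jun 25, 2015 (2×28 = 56 days in).
Oct 16, 2015 is 169 days after the start; 169 ÷ 28 = 6 remainder 1. Last occurrence in the window: #7 on Oct 15, 2015.
Occurrences #3 through #7: 5 in total.

5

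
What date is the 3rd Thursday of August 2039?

2039-08-18

The first Thursday of August 2039 is August 4.
The 3rd Thursday is 2 weeks later: 4 + 14 = 18.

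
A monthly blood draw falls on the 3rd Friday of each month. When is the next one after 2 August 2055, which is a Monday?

20 August 2055

August 2055 starts on a Sunday; its first Friday is the 6th, so the 3rd Friday is the 20th — 20 August 2055.
20 August 2055 is after 2 August 2055, so that is the next one.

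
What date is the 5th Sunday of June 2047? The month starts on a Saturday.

June 2047 begins on a Saturday, so the first Sunday is June 2 (1 day later).
The 5th Sunday is 4 weeks later: 2 + 28 = 30.

2047-06-30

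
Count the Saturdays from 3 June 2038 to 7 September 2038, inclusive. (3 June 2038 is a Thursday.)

14

3 June 2038 is a Thursday; the first Saturday on or after it is 5 June 2038 (2 days later).
From 5 June 2038 to 7 September 2038: 25 + 31 + 31 + 7 = 94 days (rest of June, July, August, September).
94 ÷ 7 = 13 full weeks with remainder 3, so 13 more Saturdays after the first → 14.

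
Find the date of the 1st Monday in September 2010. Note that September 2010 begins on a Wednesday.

September 2010 begins on a Wednesday, so the first Monday is September 6 (5 days later).

September 6, 2010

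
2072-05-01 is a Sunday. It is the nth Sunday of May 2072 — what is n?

1st

Day 1 falls in week ⌈1/7⌉ of the month.
Days 1–7 hold the 1st Sunday, 8–14 the 2nd, 15–21 the 3rd, 22–28 the 4th, 29–31 the 5th.
1 is in the range for the 1st.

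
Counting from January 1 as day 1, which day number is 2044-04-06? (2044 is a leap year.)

97

Days in months before April: 31 + 29 + 31 = 91.
Plus 6 days into April → day 97.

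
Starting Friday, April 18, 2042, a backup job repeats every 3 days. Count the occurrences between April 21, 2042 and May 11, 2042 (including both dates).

7

Occurrences land 3·i days after April 18, 2042 for i = 0, 1, 2, …
April 21, 2042 is 3 days after the start; 3 ÷ 3 = 1 remainder 0. First occurrence in the window: #2 on April 21, 2042 (1×3 = 3 days in).
May 11, 2042 is 23 days after the start; 23 ÷ 3 = 7 remainder 2. Last occurrence in the window: #8 on May 9, 2042.
Occurrences #2 through #8: 7 in total.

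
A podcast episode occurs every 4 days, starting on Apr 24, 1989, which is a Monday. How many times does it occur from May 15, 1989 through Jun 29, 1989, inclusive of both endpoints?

11

Occurrences land 4·i days after Apr 24, 1989 for i = 0, 1, 2, …
May 15, 1989 is 21 days after the start; 21 ÷ 4 = 5 remainder 1; since the remainder is 1, round up to i = 6. First occurrence in the window: #7 on May 18, 1989 (6×4 = 24 days in).
Jun 29, 1989 is 66 days after the start; 66 ÷ 4 = 16 remainder 2. Last occurrence in the window: #17 on Jun 27, 1989.
Occurrences #7 through #17: 11 in total.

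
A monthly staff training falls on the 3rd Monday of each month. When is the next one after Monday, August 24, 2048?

September 21, 2048

August 2048 starts on a Saturday; its first Monday is the 3rd, so the 3rd Monday is the 17th — August 17, 2048.
That is not after August 24, 2048, so look at September 2048.
September 2048 starts on a Tuesday; its first Monday is the 7th, so the 3rd Monday is the 21st — September 21, 2048.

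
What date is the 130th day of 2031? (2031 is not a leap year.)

January has 31 days (130 − 31 = 99 remain).
February has 28 days (99 − 28 = 71 remain).
March has 31 days (71 − 31 = 40 remain).
April has 30 days (40 − 30 = 10 remain).
10 into May → May 10.

2031-05-10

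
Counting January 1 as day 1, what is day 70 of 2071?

2071-03-11

January has 31 days (70 − 31 = 39 remain).
February has 28 days (39 − 28 = 11 remain).
11 into March → March 11.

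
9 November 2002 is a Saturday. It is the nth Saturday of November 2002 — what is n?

Day 9 falls in week ⌈9/7⌉ of the month.
Days 1–7 hold the 1st Saturday, 8–14 the 2nd, 15–21 the 3rd, 22–28 the 4th, 29–31 the 5th.
9 is in the range for the 2nd.

2nd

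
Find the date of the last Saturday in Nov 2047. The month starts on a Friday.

Nov 2047 begins on a Friday, so the first Saturday is Nov 2 (1 day later).
Nov 2047 has 30 days. Adding weeks: 2, 9, 16, 23, 30 — the last one ≤ 30 is the 30th.

Nov 30, 2047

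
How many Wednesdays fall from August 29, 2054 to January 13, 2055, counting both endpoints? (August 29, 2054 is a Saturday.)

20

August 29, 2054 is a Saturday; the first Wednesday on or after it is September 2, 2054 (4 days later).
From September 2, 2054 to January 13, 2055: 28 + 31 + 30 + 31 + 13 = 133 days (rest of September, October, November, December, January).
133 ÷ 7 = 19 full weeks with remainder 0, so 19 more Wednesdays after the first → 20.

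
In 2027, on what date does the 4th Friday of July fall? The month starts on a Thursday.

July 2027 begins on a Thursday, so the first Friday is July 2 (1 day later).
The 4th Friday is 3 weeks later: 2 + 21 = 23.

23 July 2027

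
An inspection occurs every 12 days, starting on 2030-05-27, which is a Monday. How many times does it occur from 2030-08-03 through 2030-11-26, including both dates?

10

Occurrences land 12·i days after 2030-05-27 for i = 0, 1, 2, …
2030-08-03 is 68 days after the start; 68 ÷ 12 = 5 remainder 8; since the remainder is 8, round up to i = 6. First occurrence in the window: #7 on 2030-08-07 (6×12 = 72 days in).
2030-11-26 is 183 days after the start; 183 ÷ 12 = 15 remainder 3. Last occurrence in the window: #16 on 2030-11-23.
Occurrences #7 through #16: 10 in total.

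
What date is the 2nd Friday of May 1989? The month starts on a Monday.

12 May 1989

May 1989 begins on a Monday, so the first Friday is May 5 (4 days later).
The 2nd Friday is 1 weeks later: 5 + 7 = 12.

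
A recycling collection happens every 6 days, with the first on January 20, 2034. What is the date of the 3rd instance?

The 3rd occurrence is 2 intervals after the first: 2 × 6 = 12 days after January 20, 2034.
January has 31 days — 11 days to the end of January leaves 1.
1 day into February → February 1, 2034.

February 1, 2034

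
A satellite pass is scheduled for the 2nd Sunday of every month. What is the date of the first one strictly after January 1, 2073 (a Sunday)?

January 2073 starts on a Sunday; its first Sunday is the 1st, so the 2nd Sunday is the 8th — January 8, 2073.
January 8, 2073 is after January 1, 2073, so that is the next one.

January 8, 2073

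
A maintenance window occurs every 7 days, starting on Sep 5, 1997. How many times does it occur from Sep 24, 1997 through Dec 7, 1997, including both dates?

11

Occurrences land 7·i days after Sep 5, 1997 for i = 0, 1, 2, …
Sep 24, 1997 is 19 days after the start; 19 ÷ 7 = 2 remainder 5; since the remainder is 5, round up to i = 3. First occurrence in the window: #4 on Sep 26, 1997 (3×7 = 21 days in).
Dec 7, 1997 is 93 days after the start; 93 ÷ 7 = 13 remainder 2. Last occurrence in the window: #14 on Dec 5, 1997.
Occurrences #4 through #14: 11 in total.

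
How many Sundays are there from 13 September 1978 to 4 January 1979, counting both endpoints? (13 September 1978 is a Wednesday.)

16

13 September 1978 is a Wednesday; the first Sunday on or after it is 17 September 1978 (4 days later).
From 17 September 1978 to 4 January 1979: 13 + 31 + 30 + 31 + 4 = 109 days (rest of September, October, November, December, January).
109 ÷ 7 = 15 full weeks with remainder 4, so 15 more Sundays after the first → 16.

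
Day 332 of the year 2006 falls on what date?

January has 31 days (332 − 31 = 301 remain).
February has 28 days (301 − 28 = 273 remain).
March has 31 days (273 − 31 = 242 remain).
April has 30 days (242 − 30 = 212 remain).
May has 31 days (212 − 31 = 181 remain).
June has 30 days (181 − 30 = 151 remain).
July has 31 days (151 − 31 = 120 remain).
August has 31 days (120 − 31 = 89 remain).
September has 30 days (89 − 30 = 59 remain).
October has 31 days (59 − 31 = 28 remain).
28 into November → November 28.

November 28, 2006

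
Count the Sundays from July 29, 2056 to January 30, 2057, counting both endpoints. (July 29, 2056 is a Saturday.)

27

July 29, 2056 is a Saturday; the first Sunday on or after it is July 30, 2056 (1 day later).
From July 30, 2056 to January 30, 2057: 1 + 31 + 30 + 31 + 30 + 31 + 30 = 184 days (rest of July, August, September, October, November, December, January).
184 ÷ 7 = 26 full weeks with remainder 2, so 26 more Sundays after the first → 27.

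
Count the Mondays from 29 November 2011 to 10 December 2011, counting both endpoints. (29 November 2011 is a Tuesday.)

1

29 November 2011 is a Tuesday; the first Monday on or after it is 5 December 2011 (6 days later).
From 5 December 2011 to 10 December 2011 is 10 − 5 = 5 days.
5 ÷ 7 = 0 full weeks with remainder 5, so 0 more Mondays after the first → 1.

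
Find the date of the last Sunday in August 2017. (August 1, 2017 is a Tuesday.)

August 2017 begins on a Tuesday, so the first Sunday is August 6 (5 days later).
August 2017 has 31 days. Adding weeks: 6, 13, 20, 27 — the last one ≤ 31 is the 27th.

27 August 2017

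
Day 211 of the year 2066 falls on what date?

Jan has 31 days (211 − 31 = 180 remain).
Feb has 28 days (180 − 28 = 152 remain).
Mar has 31 days (152 − 31 = 121 remain).
Apr has 30 days (121 − 30 = 91 remain).
May has 31 days (91 − 31 = 60 remain).
Jun has 30 days (60 − 30 = 30 remain).
30 into Jul → Jul 30.

Jul 30, 2066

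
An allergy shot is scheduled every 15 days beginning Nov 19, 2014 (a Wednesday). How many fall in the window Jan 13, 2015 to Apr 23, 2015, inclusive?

7

Occurrences land 15·i days after Nov 19, 2014 for i = 0, 1, 2, …
Jan 13, 2015 is 55 days after the start; 55 ÷ 15 = 3 remainder 10; since the remainder is 10, round up to i = 4. First occurrence in the window: #5 on Jan 18, 2015 (4×15 = 60 days in).
Apr 23, 2015 is 155 days after the start; 155 ÷ 15 = 10 remainder 5. Last occurrence in the window: #11 on Apr 18, 2015.
Occurrences #5 through #11: 7 in total.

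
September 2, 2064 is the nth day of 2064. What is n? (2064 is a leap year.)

Days in months before September: 31 + 29 + 31 + 30 + 31 + 30 + 31 + 31 = 244.
Plus 2 days into September → day 246.

246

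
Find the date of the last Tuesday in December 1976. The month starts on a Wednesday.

December 1976 begins on a Wednesday, so the first Tuesday is December 7 (6 days later).
December 1976 has 31 days. Adding weeks: 7, 14, 21, 28 — the last one ≤ 31 is the 28th.

28 December 1976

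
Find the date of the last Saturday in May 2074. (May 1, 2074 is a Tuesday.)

May 2074 begins on a Tuesday, so the first Saturday is May 5 (4 days later).
May 2074 has 31 days. Adding weeks: 5, 12, 19, 26 — the last one ≤ 31 is the 26th.

2074-05-26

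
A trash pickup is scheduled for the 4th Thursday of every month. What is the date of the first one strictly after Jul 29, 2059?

Jul 2059 starts on a Tuesday; its first Thursday is the 3rd, so the 4th Thursday is the 24th — Jul 24, 2059.
That is not after Jul 29, 2059, so look at Aug 2059.
Aug 2059 starts on a Friday; its first Thursday is the 7th, so the 4th Thursday is the 28th — Aug 28, 2059.

Aug 28, 2059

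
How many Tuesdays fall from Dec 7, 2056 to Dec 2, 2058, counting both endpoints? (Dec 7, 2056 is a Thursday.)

Dec 7, 2056 is a Thursday; the first Tuesday on or after it is Dec 12, 2056 (5 days later).
From Dec 12, 2056 to Dec 2, 2058: 19 + 365 + 336 = 720 days (rest of 2056, 2057, to Dec 2, 2058 in 2058).
720 ÷ 7 = 102 full weeks with remainder 6, so 102 more Tuesdays after the first → 103.

103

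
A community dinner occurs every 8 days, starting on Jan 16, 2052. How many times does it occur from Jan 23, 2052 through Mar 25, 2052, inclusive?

8

Occurrences land 8·i days after Jan 16, 2052 for i = 0, 1, 2, …
Jan 23, 2052 is 7 days after the start; 7 ÷ 8 = 0 remainder 7; since the remainder is 7, round up to i = 1. First occurrence in the window: #2 on Jan 24, 2052 (1×8 = 8 days in).
Mar 25, 2052 is 69 days after the start; 69 ÷ 8 = 8 remainder 5. Last occurrence in the window: #9 on Mar 20, 2052.
Occurrences #2 through #9: 8 in total.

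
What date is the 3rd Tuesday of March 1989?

21 March 1989

March 1989 begins on a Wednesday, so the first Tuesday is March 7 (6 days later).
The 3rd Tuesday is 2 weeks later: 7 + 14 = 21.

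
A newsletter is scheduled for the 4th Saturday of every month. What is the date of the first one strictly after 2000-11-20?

November 2000 starts on a Wednesday; its first Saturday is the 4th, so the 4th Saturday is the 25th — 2000-11-25.
2000-11-25 is after 2000-11-20, so that is the next one.

2000-11-25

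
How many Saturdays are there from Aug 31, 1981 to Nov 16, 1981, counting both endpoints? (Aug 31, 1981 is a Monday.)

Aug 31, 1981 is a Monday; the first Saturday on or after it is Sep 5, 1981 (5 days later).
From Sep 5, 1981 to Nov 16, 1981: 25 + 31 + 16 = 72 days (rest of Sep, Oct, Nov).
72 ÷ 7 = 10 full weeks with remainder 2, so 10 more Saturdays after the first → 11.

11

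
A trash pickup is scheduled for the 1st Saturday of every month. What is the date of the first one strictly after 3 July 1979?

7 July 1979

July 1979 starts on a Sunday, so its 1st Saturday is 7 July 1979 (6 days in).
7 July 1979 is after 3 July 1979, so that is the next one.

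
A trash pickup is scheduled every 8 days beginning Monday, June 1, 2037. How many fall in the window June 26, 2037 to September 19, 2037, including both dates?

10

Occurrences land 8·i days after June 1, 2037 for i = 0, 1, 2, …
June 26, 2037 is 25 days after the start; 25 ÷ 8 = 3 remainder 1; since the remainder is 1, round up to i = 4. First occurrence in the window: #5 on July 3, 2037 (4×8 = 32 days in).
September 19, 2037 is 110 days after the start; 110 ÷ 8 = 13 remainder 6. Last occurrence in the window: #14 on September 13, 2037.
Occurrences #5 through #14: 10 in total.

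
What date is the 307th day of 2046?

Nov 3, 2046

Jan has 31 days (307 − 31 = 276 remain).
Feb has 28 days (276 − 28 = 248 remain).
Mar has 31 days (248 − 31 = 217 remain).
Apr has 30 days (217 − 30 = 187 remain).
May has 31 days (187 − 31 = 156 remain).
Jun has 30 days (156 − 30 = 126 remain).
Jul has 31 days (126 − 31 = 95 remain).
Aug has 31 days (95 − 31 = 64 remain).
Sep has 30 days (64 − 30 = 34 remain).
Oct has 31 days (34 − 31 = 3 remain).
3 into Nov → Nov 3.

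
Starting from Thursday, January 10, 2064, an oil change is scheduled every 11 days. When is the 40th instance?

The 40th occurrence is 39 intervals after the first: 39 × 11 = 429 days after January 10, 2064.
January has 31 days — 21 days to the end of January leaves 408.
From end of January to end of 2064 is 335 days (73 left).
January has 31 days (42 left).
February has 28 days (14 left).
14 days into March → March 14, 2065.

March 14, 2065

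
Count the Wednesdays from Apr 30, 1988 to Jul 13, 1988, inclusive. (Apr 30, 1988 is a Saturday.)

Apr 30, 1988 is a Saturday; the first Wednesday on or after it is May 4, 1988 (4 days later).
From May 4, 1988 to Jul 13, 1988: 27 + 30 + 13 = 70 days (rest of May, Jun, Jul).
70 ÷ 7 = 10 full weeks with remainder 0, so 10 more Wednesdays after the first → 11.

11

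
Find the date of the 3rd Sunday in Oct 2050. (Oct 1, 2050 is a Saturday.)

Oct 16, 2050

Oct 2050 begins on a Saturday, so the first Sunday is Oct 2 (1 day later).
The 3rd Sunday is 2 weeks later: 2 + 14 = 16.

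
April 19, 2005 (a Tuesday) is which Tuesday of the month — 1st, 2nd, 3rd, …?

Day 19 falls in week ⌈19/7⌉ of the month.
Days 1–7 hold the 1st Tuesday, 8–14 the 2nd, 15–21 the 3rd, 22–28 the 4th, 29–31 the 5th.
19 is in the range for the 3rd.

3rd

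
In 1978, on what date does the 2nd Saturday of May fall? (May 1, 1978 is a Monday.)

May 1978 begins on a Monday, so the first Saturday is May 6 (5 days later).
The 2nd Saturday is 1 weeks later: 6 + 7 = 13.

May 13, 1978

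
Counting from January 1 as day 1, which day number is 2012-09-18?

Days in months before September: 31 + 29 + 31 + 30 + 31 + 30 + 31 + 31 = 244.
Plus 18 days into September → day 262.

262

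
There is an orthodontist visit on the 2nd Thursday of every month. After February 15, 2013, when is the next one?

February 2013 starts on a Friday; its first Thursday is the 7th, so the 2nd Thursday is the 14th — February 14, 2013.
That is not after February 15, 2013, so look at March 2013.
March 2013 starts on a Friday; its first Thursday is the 7th, so the 2nd Thursday is the 14th — March 14, 2013.

March 14, 2013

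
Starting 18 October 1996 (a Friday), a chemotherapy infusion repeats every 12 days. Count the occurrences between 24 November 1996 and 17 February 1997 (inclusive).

7

Occurrences land 12·i days after 18 October 1996 for i = 0, 1, 2, …
24 November 1996 is 37 days after the start; 37 ÷ 12 = 3 remainder 1; since the remainder is 1, round up to i = 4. First occurrence in the window: #5 on 5 December 1996 (4×12 = 48 days in).
17 February 1997 is 122 days after the start; 122 ÷ 12 = 10 remainder 2. Last occurrence in the window: #11 on 15 February 1997.
Occurrences #5 through #11: 7 in total.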